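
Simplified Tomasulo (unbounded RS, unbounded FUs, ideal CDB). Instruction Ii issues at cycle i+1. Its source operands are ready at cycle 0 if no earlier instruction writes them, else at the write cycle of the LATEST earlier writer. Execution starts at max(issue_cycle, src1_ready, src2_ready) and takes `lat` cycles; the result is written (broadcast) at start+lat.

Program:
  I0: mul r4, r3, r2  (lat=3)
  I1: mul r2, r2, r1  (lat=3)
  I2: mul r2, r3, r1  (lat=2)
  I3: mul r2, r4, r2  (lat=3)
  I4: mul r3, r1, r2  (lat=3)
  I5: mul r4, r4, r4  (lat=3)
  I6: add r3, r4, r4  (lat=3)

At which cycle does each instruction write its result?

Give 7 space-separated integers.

Answer: 4 5 5 8 11 9 12

Derivation:
I0 mul r4: issue@1 deps=(None,None) exec_start@1 write@4
I1 mul r2: issue@2 deps=(None,None) exec_start@2 write@5
I2 mul r2: issue@3 deps=(None,None) exec_start@3 write@5
I3 mul r2: issue@4 deps=(0,2) exec_start@5 write@8
I4 mul r3: issue@5 deps=(None,3) exec_start@8 write@11
I5 mul r4: issue@6 deps=(0,0) exec_start@6 write@9
I6 add r3: issue@7 deps=(5,5) exec_start@9 write@12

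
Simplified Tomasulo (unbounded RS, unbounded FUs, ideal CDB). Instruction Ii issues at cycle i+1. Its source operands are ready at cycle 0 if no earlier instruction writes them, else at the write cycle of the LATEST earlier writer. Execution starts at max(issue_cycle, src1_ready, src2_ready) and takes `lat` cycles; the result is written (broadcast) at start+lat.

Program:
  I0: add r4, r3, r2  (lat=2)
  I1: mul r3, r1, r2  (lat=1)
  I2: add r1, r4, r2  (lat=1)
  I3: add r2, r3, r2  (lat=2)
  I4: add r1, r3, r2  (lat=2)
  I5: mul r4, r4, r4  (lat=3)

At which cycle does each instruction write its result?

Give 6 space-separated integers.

Answer: 3 3 4 6 8 9

Derivation:
I0 add r4: issue@1 deps=(None,None) exec_start@1 write@3
I1 mul r3: issue@2 deps=(None,None) exec_start@2 write@3
I2 add r1: issue@3 deps=(0,None) exec_start@3 write@4
I3 add r2: issue@4 deps=(1,None) exec_start@4 write@6
I4 add r1: issue@5 deps=(1,3) exec_start@6 write@8
I5 mul r4: issue@6 deps=(0,0) exec_start@6 write@9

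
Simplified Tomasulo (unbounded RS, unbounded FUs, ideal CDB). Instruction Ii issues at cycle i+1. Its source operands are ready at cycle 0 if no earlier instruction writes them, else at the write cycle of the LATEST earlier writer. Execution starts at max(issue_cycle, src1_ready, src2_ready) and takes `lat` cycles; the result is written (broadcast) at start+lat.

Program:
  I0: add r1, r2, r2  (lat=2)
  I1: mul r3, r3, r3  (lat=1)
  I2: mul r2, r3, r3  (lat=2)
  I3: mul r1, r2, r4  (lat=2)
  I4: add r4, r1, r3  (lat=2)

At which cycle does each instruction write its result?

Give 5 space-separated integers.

Answer: 3 3 5 7 9

Derivation:
I0 add r1: issue@1 deps=(None,None) exec_start@1 write@3
I1 mul r3: issue@2 deps=(None,None) exec_start@2 write@3
I2 mul r2: issue@3 deps=(1,1) exec_start@3 write@5
I3 mul r1: issue@4 deps=(2,None) exec_start@5 write@7
I4 add r4: issue@5 deps=(3,1) exec_start@7 write@9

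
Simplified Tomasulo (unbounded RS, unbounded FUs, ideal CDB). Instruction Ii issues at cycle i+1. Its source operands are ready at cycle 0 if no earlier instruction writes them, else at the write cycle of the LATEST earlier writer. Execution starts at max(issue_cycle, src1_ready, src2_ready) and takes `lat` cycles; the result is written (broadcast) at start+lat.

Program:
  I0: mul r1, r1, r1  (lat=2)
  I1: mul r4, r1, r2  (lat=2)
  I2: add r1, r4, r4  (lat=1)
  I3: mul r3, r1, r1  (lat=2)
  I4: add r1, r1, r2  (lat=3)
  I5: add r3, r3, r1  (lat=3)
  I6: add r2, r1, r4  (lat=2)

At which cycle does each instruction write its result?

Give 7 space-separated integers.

I0 mul r1: issue@1 deps=(None,None) exec_start@1 write@3
I1 mul r4: issue@2 deps=(0,None) exec_start@3 write@5
I2 add r1: issue@3 deps=(1,1) exec_start@5 write@6
I3 mul r3: issue@4 deps=(2,2) exec_start@6 write@8
I4 add r1: issue@5 deps=(2,None) exec_start@6 write@9
I5 add r3: issue@6 deps=(3,4) exec_start@9 write@12
I6 add r2: issue@7 deps=(4,1) exec_start@9 write@11

Answer: 3 5 6 8 9 12 11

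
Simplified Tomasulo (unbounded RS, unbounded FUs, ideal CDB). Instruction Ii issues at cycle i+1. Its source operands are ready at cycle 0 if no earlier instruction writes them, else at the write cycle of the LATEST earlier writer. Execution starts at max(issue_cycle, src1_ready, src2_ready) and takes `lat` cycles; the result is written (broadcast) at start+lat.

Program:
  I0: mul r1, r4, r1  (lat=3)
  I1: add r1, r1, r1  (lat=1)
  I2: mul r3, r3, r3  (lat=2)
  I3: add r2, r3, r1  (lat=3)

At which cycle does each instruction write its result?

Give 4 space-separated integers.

I0 mul r1: issue@1 deps=(None,None) exec_start@1 write@4
I1 add r1: issue@2 deps=(0,0) exec_start@4 write@5
I2 mul r3: issue@3 deps=(None,None) exec_start@3 write@5
I3 add r2: issue@4 deps=(2,1) exec_start@5 write@8

Answer: 4 5 5 8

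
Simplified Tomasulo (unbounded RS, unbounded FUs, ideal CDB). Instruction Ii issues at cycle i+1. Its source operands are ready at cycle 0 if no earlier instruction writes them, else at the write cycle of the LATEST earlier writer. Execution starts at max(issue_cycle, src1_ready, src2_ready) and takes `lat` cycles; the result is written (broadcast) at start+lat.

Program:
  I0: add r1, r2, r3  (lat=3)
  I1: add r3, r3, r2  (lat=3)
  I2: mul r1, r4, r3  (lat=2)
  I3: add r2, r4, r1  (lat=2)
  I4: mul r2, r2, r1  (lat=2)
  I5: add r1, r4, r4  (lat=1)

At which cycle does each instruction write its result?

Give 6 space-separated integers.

I0 add r1: issue@1 deps=(None,None) exec_start@1 write@4
I1 add r3: issue@2 deps=(None,None) exec_start@2 write@5
I2 mul r1: issue@3 deps=(None,1) exec_start@5 write@7
I3 add r2: issue@4 deps=(None,2) exec_start@7 write@9
I4 mul r2: issue@5 deps=(3,2) exec_start@9 write@11
I5 add r1: issue@6 deps=(None,None) exec_start@6 write@7

Answer: 4 5 7 9 11 7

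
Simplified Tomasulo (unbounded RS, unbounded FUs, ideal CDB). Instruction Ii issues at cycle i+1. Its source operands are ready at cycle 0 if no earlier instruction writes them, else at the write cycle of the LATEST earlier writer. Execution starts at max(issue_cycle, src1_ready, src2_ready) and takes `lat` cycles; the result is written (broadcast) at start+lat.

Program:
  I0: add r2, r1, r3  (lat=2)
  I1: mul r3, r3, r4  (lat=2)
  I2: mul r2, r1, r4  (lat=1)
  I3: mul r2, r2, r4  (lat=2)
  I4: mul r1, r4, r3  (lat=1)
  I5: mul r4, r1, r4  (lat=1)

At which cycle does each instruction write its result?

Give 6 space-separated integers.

Answer: 3 4 4 6 6 7

Derivation:
I0 add r2: issue@1 deps=(None,None) exec_start@1 write@3
I1 mul r3: issue@2 deps=(None,None) exec_start@2 write@4
I2 mul r2: issue@3 deps=(None,None) exec_start@3 write@4
I3 mul r2: issue@4 deps=(2,None) exec_start@4 write@6
I4 mul r1: issue@5 deps=(None,1) exec_start@5 write@6
I5 mul r4: issue@6 deps=(4,None) exec_start@6 write@7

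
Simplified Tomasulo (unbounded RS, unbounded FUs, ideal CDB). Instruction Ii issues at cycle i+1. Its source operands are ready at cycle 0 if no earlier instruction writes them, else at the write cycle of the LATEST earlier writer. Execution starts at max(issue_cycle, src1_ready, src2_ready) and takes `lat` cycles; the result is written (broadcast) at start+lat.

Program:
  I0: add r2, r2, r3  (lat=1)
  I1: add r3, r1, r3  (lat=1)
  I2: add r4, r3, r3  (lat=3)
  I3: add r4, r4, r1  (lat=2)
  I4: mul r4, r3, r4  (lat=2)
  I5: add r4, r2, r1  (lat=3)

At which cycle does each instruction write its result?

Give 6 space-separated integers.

Answer: 2 3 6 8 10 9

Derivation:
I0 add r2: issue@1 deps=(None,None) exec_start@1 write@2
I1 add r3: issue@2 deps=(None,None) exec_start@2 write@3
I2 add r4: issue@3 deps=(1,1) exec_start@3 write@6
I3 add r4: issue@4 deps=(2,None) exec_start@6 write@8
I4 mul r4: issue@5 deps=(1,3) exec_start@8 write@10
I5 add r4: issue@6 deps=(0,None) exec_start@6 write@9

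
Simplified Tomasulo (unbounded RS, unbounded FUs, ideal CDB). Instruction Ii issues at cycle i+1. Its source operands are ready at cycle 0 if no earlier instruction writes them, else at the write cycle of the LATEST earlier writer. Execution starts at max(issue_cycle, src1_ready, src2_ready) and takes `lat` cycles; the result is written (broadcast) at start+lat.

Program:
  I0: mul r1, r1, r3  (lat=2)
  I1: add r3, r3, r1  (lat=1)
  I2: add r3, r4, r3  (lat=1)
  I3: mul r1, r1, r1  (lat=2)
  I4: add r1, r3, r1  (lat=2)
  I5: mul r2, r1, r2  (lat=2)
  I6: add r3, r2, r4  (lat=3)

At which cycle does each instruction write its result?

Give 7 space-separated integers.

Answer: 3 4 5 6 8 10 13

Derivation:
I0 mul r1: issue@1 deps=(None,None) exec_start@1 write@3
I1 add r3: issue@2 deps=(None,0) exec_start@3 write@4
I2 add r3: issue@3 deps=(None,1) exec_start@4 write@5
I3 mul r1: issue@4 deps=(0,0) exec_start@4 write@6
I4 add r1: issue@5 deps=(2,3) exec_start@6 write@8
I5 mul r2: issue@6 deps=(4,None) exec_start@8 write@10
I6 add r3: issue@7 deps=(5,None) exec_start@10 write@13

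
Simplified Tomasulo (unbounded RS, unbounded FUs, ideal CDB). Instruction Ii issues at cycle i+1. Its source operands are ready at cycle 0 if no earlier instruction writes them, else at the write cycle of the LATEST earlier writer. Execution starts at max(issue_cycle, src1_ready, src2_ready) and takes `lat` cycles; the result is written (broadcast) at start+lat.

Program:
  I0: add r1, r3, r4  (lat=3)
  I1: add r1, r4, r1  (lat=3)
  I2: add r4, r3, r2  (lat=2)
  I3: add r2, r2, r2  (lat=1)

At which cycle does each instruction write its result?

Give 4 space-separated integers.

Answer: 4 7 5 5

Derivation:
I0 add r1: issue@1 deps=(None,None) exec_start@1 write@4
I1 add r1: issue@2 deps=(None,0) exec_start@4 write@7
I2 add r4: issue@3 deps=(None,None) exec_start@3 write@5
I3 add r2: issue@4 deps=(None,None) exec_start@4 write@5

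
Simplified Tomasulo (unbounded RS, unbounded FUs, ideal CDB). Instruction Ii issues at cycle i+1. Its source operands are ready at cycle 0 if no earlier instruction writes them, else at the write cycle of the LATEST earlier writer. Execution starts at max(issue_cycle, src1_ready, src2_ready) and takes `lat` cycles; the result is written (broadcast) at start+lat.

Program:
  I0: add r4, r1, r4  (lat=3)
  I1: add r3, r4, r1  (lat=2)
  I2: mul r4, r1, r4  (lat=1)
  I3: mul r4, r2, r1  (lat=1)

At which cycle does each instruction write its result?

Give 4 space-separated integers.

I0 add r4: issue@1 deps=(None,None) exec_start@1 write@4
I1 add r3: issue@2 deps=(0,None) exec_start@4 write@6
I2 mul r4: issue@3 deps=(None,0) exec_start@4 write@5
I3 mul r4: issue@4 deps=(None,None) exec_start@4 write@5

Answer: 4 6 5 5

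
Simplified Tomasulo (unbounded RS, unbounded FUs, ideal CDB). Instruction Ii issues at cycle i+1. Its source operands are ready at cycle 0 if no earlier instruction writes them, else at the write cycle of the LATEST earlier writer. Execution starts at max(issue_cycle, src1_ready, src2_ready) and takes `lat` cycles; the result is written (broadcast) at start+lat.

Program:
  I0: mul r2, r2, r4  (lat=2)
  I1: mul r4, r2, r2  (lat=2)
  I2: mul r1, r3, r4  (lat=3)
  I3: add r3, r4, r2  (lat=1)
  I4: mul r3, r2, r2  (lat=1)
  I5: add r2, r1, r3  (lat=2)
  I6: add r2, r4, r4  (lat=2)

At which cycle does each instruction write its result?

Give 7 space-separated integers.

I0 mul r2: issue@1 deps=(None,None) exec_start@1 write@3
I1 mul r4: issue@2 deps=(0,0) exec_start@3 write@5
I2 mul r1: issue@3 deps=(None,1) exec_start@5 write@8
I3 add r3: issue@4 deps=(1,0) exec_start@5 write@6
I4 mul r3: issue@5 deps=(0,0) exec_start@5 write@6
I5 add r2: issue@6 deps=(2,4) exec_start@8 write@10
I6 add r2: issue@7 deps=(1,1) exec_start@7 write@9

Answer: 3 5 8 6 6 10 9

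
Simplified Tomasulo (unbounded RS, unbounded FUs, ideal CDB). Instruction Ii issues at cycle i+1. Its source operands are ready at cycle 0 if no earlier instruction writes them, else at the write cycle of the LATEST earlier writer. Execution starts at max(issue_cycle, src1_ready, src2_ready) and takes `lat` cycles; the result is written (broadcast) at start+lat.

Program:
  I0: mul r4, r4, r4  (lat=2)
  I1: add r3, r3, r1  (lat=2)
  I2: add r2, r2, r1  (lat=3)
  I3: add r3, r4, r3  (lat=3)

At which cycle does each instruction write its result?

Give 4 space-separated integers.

I0 mul r4: issue@1 deps=(None,None) exec_start@1 write@3
I1 add r3: issue@2 deps=(None,None) exec_start@2 write@4
I2 add r2: issue@3 deps=(None,None) exec_start@3 write@6
I3 add r3: issue@4 deps=(0,1) exec_start@4 write@7

Answer: 3 4 6 7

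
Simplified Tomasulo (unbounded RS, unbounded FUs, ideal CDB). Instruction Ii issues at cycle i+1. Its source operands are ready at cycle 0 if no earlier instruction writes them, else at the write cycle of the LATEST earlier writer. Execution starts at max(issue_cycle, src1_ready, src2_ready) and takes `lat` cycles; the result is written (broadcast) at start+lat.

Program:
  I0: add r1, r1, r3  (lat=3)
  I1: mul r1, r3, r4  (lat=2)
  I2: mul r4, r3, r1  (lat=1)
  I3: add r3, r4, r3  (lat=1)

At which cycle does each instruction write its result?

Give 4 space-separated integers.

I0 add r1: issue@1 deps=(None,None) exec_start@1 write@4
I1 mul r1: issue@2 deps=(None,None) exec_start@2 write@4
I2 mul r4: issue@3 deps=(None,1) exec_start@4 write@5
I3 add r3: issue@4 deps=(2,None) exec_start@5 write@6

Answer: 4 4 5 6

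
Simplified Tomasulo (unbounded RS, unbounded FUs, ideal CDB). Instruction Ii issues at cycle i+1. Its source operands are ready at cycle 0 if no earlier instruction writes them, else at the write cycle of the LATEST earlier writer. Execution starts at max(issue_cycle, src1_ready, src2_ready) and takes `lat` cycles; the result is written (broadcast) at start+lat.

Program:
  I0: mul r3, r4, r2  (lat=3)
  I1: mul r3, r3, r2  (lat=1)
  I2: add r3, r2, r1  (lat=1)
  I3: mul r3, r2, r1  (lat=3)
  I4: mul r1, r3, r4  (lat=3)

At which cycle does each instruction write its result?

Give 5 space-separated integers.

Answer: 4 5 4 7 10

Derivation:
I0 mul r3: issue@1 deps=(None,None) exec_start@1 write@4
I1 mul r3: issue@2 deps=(0,None) exec_start@4 write@5
I2 add r3: issue@3 deps=(None,None) exec_start@3 write@4
I3 mul r3: issue@4 deps=(None,None) exec_start@4 write@7
I4 mul r1: issue@5 deps=(3,None) exec_start@7 write@10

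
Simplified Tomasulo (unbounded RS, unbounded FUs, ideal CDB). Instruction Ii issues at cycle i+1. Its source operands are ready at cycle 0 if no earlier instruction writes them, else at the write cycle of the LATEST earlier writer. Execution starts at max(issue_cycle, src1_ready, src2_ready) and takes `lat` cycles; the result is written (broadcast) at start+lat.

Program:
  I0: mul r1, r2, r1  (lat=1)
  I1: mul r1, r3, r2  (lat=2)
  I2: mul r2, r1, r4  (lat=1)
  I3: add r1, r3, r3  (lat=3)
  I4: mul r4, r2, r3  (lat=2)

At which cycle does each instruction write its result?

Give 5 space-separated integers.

I0 mul r1: issue@1 deps=(None,None) exec_start@1 write@2
I1 mul r1: issue@2 deps=(None,None) exec_start@2 write@4
I2 mul r2: issue@3 deps=(1,None) exec_start@4 write@5
I3 add r1: issue@4 deps=(None,None) exec_start@4 write@7
I4 mul r4: issue@5 deps=(2,None) exec_start@5 write@7

Answer: 2 4 5 7 7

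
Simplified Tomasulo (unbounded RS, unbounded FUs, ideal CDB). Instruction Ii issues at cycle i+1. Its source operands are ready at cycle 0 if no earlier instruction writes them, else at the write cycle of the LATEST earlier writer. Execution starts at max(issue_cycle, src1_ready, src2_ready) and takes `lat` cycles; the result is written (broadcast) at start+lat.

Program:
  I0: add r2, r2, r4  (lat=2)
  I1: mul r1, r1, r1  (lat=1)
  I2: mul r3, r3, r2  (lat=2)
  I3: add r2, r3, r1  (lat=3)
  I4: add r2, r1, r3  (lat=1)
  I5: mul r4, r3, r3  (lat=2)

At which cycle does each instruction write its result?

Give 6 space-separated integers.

I0 add r2: issue@1 deps=(None,None) exec_start@1 write@3
I1 mul r1: issue@2 deps=(None,None) exec_start@2 write@3
I2 mul r3: issue@3 deps=(None,0) exec_start@3 write@5
I3 add r2: issue@4 deps=(2,1) exec_start@5 write@8
I4 add r2: issue@5 deps=(1,2) exec_start@5 write@6
I5 mul r4: issue@6 deps=(2,2) exec_start@6 write@8

Answer: 3 3 5 8 6 8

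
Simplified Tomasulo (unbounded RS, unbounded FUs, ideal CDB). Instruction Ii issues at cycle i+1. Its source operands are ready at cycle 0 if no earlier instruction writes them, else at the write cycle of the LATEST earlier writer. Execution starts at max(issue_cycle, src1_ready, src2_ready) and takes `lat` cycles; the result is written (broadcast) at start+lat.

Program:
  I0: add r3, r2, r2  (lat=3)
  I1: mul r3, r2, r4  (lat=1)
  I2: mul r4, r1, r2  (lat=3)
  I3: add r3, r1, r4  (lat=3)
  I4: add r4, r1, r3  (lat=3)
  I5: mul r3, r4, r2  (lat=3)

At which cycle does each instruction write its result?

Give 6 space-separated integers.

Answer: 4 3 6 9 12 15

Derivation:
I0 add r3: issue@1 deps=(None,None) exec_start@1 write@4
I1 mul r3: issue@2 deps=(None,None) exec_start@2 write@3
I2 mul r4: issue@3 deps=(None,None) exec_start@3 write@6
I3 add r3: issue@4 deps=(None,2) exec_start@6 write@9
I4 add r4: issue@5 deps=(None,3) exec_start@9 write@12
I5 mul r3: issue@6 deps=(4,None) exec_start@12 write@15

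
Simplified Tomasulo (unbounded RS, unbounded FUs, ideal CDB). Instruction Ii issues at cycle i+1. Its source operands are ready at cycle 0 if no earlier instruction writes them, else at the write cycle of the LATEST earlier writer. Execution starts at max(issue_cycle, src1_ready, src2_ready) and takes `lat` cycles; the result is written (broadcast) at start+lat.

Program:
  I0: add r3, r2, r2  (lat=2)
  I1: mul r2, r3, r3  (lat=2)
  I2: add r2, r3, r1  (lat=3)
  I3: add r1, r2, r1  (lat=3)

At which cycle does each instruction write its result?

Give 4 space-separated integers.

Answer: 3 5 6 9

Derivation:
I0 add r3: issue@1 deps=(None,None) exec_start@1 write@3
I1 mul r2: issue@2 deps=(0,0) exec_start@3 write@5
I2 add r2: issue@3 deps=(0,None) exec_start@3 write@6
I3 add r1: issue@4 deps=(2,None) exec_start@6 write@9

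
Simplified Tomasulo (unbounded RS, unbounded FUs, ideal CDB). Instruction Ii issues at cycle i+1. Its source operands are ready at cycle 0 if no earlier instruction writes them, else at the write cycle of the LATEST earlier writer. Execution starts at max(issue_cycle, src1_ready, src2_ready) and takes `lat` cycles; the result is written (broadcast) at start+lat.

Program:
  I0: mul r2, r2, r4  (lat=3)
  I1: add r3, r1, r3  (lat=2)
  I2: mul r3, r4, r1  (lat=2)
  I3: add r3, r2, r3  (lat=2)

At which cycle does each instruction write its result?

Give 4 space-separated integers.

Answer: 4 4 5 7

Derivation:
I0 mul r2: issue@1 deps=(None,None) exec_start@1 write@4
I1 add r3: issue@2 deps=(None,None) exec_start@2 write@4
I2 mul r3: issue@3 deps=(None,None) exec_start@3 write@5
I3 add r3: issue@4 deps=(0,2) exec_start@5 write@7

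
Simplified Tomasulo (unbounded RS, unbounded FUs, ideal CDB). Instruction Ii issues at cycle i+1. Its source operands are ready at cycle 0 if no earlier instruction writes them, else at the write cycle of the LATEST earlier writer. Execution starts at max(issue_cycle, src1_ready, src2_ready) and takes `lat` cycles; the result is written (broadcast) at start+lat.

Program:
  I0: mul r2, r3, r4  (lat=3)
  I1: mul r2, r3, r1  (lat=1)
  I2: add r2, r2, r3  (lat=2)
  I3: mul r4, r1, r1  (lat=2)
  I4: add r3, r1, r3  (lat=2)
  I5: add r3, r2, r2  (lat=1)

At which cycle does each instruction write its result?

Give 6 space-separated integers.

Answer: 4 3 5 6 7 7

Derivation:
I0 mul r2: issue@1 deps=(None,None) exec_start@1 write@4
I1 mul r2: issue@2 deps=(None,None) exec_start@2 write@3
I2 add r2: issue@3 deps=(1,None) exec_start@3 write@5
I3 mul r4: issue@4 deps=(None,None) exec_start@4 write@6
I4 add r3: issue@5 deps=(None,None) exec_start@5 write@7
I5 add r3: issue@6 deps=(2,2) exec_start@6 write@7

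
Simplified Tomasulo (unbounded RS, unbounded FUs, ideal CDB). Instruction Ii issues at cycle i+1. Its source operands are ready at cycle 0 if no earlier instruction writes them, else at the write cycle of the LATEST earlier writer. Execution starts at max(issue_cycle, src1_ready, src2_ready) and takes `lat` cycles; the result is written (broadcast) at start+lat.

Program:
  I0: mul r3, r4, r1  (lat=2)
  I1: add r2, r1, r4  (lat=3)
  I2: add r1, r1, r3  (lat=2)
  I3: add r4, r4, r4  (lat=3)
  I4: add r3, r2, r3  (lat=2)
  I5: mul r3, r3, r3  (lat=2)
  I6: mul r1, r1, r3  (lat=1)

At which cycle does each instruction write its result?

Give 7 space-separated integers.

I0 mul r3: issue@1 deps=(None,None) exec_start@1 write@3
I1 add r2: issue@2 deps=(None,None) exec_start@2 write@5
I2 add r1: issue@3 deps=(None,0) exec_start@3 write@5
I3 add r4: issue@4 deps=(None,None) exec_start@4 write@7
I4 add r3: issue@5 deps=(1,0) exec_start@5 write@7
I5 mul r3: issue@6 deps=(4,4) exec_start@7 write@9
I6 mul r1: issue@7 deps=(2,5) exec_start@9 write@10

Answer: 3 5 5 7 7 9 10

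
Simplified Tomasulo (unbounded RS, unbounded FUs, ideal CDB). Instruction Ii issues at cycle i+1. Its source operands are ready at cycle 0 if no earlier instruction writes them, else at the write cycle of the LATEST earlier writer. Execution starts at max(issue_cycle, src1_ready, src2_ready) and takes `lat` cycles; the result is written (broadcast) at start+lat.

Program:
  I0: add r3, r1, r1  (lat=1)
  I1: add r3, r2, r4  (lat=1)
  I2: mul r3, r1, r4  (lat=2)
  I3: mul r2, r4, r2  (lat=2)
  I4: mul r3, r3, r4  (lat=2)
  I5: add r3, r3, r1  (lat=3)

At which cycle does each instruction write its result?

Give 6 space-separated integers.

Answer: 2 3 5 6 7 10

Derivation:
I0 add r3: issue@1 deps=(None,None) exec_start@1 write@2
I1 add r3: issue@2 deps=(None,None) exec_start@2 write@3
I2 mul r3: issue@3 deps=(None,None) exec_start@3 write@5
I3 mul r2: issue@4 deps=(None,None) exec_start@4 write@6
I4 mul r3: issue@5 deps=(2,None) exec_start@5 write@7
I5 add r3: issue@6 deps=(4,None) exec_start@7 write@10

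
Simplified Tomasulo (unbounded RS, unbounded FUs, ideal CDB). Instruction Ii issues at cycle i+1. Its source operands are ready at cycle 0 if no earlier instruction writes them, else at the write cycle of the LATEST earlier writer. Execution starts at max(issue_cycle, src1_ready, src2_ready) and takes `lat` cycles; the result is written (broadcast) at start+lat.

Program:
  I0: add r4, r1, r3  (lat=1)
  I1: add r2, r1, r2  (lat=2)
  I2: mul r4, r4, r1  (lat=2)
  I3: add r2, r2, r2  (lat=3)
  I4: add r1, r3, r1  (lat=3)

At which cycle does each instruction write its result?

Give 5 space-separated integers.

I0 add r4: issue@1 deps=(None,None) exec_start@1 write@2
I1 add r2: issue@2 deps=(None,None) exec_start@2 write@4
I2 mul r4: issue@3 deps=(0,None) exec_start@3 write@5
I3 add r2: issue@4 deps=(1,1) exec_start@4 write@7
I4 add r1: issue@5 deps=(None,None) exec_start@5 write@8

Answer: 2 4 5 7 8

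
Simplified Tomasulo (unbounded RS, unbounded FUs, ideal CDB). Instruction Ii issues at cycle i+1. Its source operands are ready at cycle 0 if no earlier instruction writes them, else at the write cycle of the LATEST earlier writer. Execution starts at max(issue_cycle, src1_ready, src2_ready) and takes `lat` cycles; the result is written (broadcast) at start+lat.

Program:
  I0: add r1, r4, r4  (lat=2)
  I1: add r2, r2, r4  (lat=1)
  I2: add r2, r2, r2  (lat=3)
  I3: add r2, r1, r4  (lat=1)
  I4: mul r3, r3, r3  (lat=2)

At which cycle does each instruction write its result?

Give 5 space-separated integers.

I0 add r1: issue@1 deps=(None,None) exec_start@1 write@3
I1 add r2: issue@2 deps=(None,None) exec_start@2 write@3
I2 add r2: issue@3 deps=(1,1) exec_start@3 write@6
I3 add r2: issue@4 deps=(0,None) exec_start@4 write@5
I4 mul r3: issue@5 deps=(None,None) exec_start@5 write@7

Answer: 3 3 6 5 7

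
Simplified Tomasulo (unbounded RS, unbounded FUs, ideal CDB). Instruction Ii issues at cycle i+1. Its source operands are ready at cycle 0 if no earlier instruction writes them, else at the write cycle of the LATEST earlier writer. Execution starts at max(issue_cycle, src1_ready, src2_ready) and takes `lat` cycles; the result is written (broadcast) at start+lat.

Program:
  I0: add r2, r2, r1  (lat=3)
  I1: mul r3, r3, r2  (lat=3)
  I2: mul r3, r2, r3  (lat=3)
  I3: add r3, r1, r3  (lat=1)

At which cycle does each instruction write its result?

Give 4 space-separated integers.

Answer: 4 7 10 11

Derivation:
I0 add r2: issue@1 deps=(None,None) exec_start@1 write@4
I1 mul r3: issue@2 deps=(None,0) exec_start@4 write@7
I2 mul r3: issue@3 deps=(0,1) exec_start@7 write@10
I3 add r3: issue@4 deps=(None,2) exec_start@10 write@11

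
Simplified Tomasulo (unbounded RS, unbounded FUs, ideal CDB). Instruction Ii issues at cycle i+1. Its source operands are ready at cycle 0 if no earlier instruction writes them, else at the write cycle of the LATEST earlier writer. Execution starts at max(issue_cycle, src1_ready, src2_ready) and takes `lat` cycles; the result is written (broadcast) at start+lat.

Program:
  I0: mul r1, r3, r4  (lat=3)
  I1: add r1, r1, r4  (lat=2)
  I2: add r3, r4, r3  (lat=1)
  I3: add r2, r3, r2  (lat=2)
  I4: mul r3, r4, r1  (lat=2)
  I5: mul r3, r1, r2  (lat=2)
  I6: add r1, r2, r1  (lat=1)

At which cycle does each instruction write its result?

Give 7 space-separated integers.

I0 mul r1: issue@1 deps=(None,None) exec_start@1 write@4
I1 add r1: issue@2 deps=(0,None) exec_start@4 write@6
I2 add r3: issue@3 deps=(None,None) exec_start@3 write@4
I3 add r2: issue@4 deps=(2,None) exec_start@4 write@6
I4 mul r3: issue@5 deps=(None,1) exec_start@6 write@8
I5 mul r3: issue@6 deps=(1,3) exec_start@6 write@8
I6 add r1: issue@7 deps=(3,1) exec_start@7 write@8

Answer: 4 6 4 6 8 8 8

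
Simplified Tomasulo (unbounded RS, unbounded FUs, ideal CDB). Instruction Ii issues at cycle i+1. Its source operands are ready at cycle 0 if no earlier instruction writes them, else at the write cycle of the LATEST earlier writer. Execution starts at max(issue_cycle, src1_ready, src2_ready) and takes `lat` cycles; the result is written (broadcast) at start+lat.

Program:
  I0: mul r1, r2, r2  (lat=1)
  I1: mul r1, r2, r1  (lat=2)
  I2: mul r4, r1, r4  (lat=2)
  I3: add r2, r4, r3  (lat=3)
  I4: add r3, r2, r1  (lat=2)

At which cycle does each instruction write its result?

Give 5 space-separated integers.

Answer: 2 4 6 9 11

Derivation:
I0 mul r1: issue@1 deps=(None,None) exec_start@1 write@2
I1 mul r1: issue@2 deps=(None,0) exec_start@2 write@4
I2 mul r4: issue@3 deps=(1,None) exec_start@4 write@6
I3 add r2: issue@4 deps=(2,None) exec_start@6 write@9
I4 add r3: issue@5 deps=(3,1) exec_start@9 write@11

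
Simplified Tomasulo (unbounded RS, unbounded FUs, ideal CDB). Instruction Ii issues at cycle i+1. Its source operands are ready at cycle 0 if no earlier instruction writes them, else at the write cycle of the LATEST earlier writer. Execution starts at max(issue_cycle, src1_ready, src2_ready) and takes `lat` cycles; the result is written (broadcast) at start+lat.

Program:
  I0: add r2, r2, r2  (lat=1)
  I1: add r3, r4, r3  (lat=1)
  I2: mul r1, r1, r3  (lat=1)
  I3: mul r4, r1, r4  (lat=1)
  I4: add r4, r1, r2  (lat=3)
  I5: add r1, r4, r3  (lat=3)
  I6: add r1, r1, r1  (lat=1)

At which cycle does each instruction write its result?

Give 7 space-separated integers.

Answer: 2 3 4 5 8 11 12

Derivation:
I0 add r2: issue@1 deps=(None,None) exec_start@1 write@2
I1 add r3: issue@2 deps=(None,None) exec_start@2 write@3
I2 mul r1: issue@3 deps=(None,1) exec_start@3 write@4
I3 mul r4: issue@4 deps=(2,None) exec_start@4 write@5
I4 add r4: issue@5 deps=(2,0) exec_start@5 write@8
I5 add r1: issue@6 deps=(4,1) exec_start@8 write@11
I6 add r1: issue@7 deps=(5,5) exec_start@11 write@12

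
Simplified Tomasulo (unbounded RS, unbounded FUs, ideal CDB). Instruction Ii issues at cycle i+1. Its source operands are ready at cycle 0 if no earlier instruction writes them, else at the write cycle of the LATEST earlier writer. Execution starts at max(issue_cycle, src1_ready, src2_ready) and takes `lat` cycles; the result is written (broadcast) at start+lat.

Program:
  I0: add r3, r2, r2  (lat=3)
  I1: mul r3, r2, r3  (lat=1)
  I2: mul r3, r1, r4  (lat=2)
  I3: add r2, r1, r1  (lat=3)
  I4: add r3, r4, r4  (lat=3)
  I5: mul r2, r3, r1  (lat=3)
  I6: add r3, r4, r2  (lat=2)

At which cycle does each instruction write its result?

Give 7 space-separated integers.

I0 add r3: issue@1 deps=(None,None) exec_start@1 write@4
I1 mul r3: issue@2 deps=(None,0) exec_start@4 write@5
I2 mul r3: issue@3 deps=(None,None) exec_start@3 write@5
I3 add r2: issue@4 deps=(None,None) exec_start@4 write@7
I4 add r3: issue@5 deps=(None,None) exec_start@5 write@8
I5 mul r2: issue@6 deps=(4,None) exec_start@8 write@11
I6 add r3: issue@7 deps=(None,5) exec_start@11 write@13

Answer: 4 5 5 7 8 11 13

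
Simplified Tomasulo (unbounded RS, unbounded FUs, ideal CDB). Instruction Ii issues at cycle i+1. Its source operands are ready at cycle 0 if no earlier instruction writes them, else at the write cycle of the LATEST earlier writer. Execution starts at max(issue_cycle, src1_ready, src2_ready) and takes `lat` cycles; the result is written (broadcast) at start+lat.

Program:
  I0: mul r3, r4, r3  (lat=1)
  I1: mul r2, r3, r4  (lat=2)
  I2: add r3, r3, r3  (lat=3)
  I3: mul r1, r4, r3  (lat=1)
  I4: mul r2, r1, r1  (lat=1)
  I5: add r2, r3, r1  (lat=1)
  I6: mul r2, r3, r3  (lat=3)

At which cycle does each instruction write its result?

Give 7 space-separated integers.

I0 mul r3: issue@1 deps=(None,None) exec_start@1 write@2
I1 mul r2: issue@2 deps=(0,None) exec_start@2 write@4
I2 add r3: issue@3 deps=(0,0) exec_start@3 write@6
I3 mul r1: issue@4 deps=(None,2) exec_start@6 write@7
I4 mul r2: issue@5 deps=(3,3) exec_start@7 write@8
I5 add r2: issue@6 deps=(2,3) exec_start@7 write@8
I6 mul r2: issue@7 deps=(2,2) exec_start@7 write@10

Answer: 2 4 6 7 8 8 10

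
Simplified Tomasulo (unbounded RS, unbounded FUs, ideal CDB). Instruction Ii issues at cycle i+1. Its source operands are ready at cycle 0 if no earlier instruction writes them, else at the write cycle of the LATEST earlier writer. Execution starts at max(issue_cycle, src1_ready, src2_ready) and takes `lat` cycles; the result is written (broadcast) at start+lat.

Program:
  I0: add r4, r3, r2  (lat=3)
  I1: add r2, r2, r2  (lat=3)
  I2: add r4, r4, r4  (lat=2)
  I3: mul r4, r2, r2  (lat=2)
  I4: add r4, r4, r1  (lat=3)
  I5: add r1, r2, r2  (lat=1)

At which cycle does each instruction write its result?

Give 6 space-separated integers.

I0 add r4: issue@1 deps=(None,None) exec_start@1 write@4
I1 add r2: issue@2 deps=(None,None) exec_start@2 write@5
I2 add r4: issue@3 deps=(0,0) exec_start@4 write@6
I3 mul r4: issue@4 deps=(1,1) exec_start@5 write@7
I4 add r4: issue@5 deps=(3,None) exec_start@7 write@10
I5 add r1: issue@6 deps=(1,1) exec_start@6 write@7

Answer: 4 5 6 7 10 7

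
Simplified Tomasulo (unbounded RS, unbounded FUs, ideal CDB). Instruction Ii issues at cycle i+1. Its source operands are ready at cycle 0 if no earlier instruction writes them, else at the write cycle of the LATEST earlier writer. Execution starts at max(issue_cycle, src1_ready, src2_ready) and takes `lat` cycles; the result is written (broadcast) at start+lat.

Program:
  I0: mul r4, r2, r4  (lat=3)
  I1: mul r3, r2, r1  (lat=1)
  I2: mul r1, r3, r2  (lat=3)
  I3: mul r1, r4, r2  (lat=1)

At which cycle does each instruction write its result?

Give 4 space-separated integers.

I0 mul r4: issue@1 deps=(None,None) exec_start@1 write@4
I1 mul r3: issue@2 deps=(None,None) exec_start@2 write@3
I2 mul r1: issue@3 deps=(1,None) exec_start@3 write@6
I3 mul r1: issue@4 deps=(0,None) exec_start@4 write@5

Answer: 4 3 6 5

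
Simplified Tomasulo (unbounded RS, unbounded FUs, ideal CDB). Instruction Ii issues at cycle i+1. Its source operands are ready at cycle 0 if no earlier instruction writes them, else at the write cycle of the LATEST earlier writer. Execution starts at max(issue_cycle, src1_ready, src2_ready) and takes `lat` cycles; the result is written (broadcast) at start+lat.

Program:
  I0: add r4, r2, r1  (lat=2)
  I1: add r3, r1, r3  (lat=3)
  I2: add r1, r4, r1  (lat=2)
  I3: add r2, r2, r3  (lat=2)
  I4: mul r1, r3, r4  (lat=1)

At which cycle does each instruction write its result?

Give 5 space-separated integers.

I0 add r4: issue@1 deps=(None,None) exec_start@1 write@3
I1 add r3: issue@2 deps=(None,None) exec_start@2 write@5
I2 add r1: issue@3 deps=(0,None) exec_start@3 write@5
I3 add r2: issue@4 deps=(None,1) exec_start@5 write@7
I4 mul r1: issue@5 deps=(1,0) exec_start@5 write@6

Answer: 3 5 5 7 6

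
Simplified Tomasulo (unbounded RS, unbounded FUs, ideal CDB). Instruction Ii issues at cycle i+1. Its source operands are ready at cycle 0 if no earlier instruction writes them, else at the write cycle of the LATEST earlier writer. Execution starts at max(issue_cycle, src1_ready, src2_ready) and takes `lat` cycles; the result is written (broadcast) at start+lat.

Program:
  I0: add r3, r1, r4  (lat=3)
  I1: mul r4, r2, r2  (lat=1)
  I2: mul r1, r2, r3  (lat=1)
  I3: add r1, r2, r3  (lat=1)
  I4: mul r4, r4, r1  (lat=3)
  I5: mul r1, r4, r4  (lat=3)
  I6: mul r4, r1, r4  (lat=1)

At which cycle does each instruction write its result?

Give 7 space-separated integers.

I0 add r3: issue@1 deps=(None,None) exec_start@1 write@4
I1 mul r4: issue@2 deps=(None,None) exec_start@2 write@3
I2 mul r1: issue@3 deps=(None,0) exec_start@4 write@5
I3 add r1: issue@4 deps=(None,0) exec_start@4 write@5
I4 mul r4: issue@5 deps=(1,3) exec_start@5 write@8
I5 mul r1: issue@6 deps=(4,4) exec_start@8 write@11
I6 mul r4: issue@7 deps=(5,4) exec_start@11 write@12

Answer: 4 3 5 5 8 11 12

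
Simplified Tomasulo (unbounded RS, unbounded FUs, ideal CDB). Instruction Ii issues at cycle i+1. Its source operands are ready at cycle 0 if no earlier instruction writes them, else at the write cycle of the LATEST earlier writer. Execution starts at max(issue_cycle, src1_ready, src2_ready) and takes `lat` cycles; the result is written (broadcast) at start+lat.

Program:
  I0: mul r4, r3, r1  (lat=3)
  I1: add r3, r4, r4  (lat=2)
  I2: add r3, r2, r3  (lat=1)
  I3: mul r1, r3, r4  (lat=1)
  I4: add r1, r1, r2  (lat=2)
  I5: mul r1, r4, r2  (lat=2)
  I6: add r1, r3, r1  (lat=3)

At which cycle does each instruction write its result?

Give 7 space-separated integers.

Answer: 4 6 7 8 10 8 11

Derivation:
I0 mul r4: issue@1 deps=(None,None) exec_start@1 write@4
I1 add r3: issue@2 deps=(0,0) exec_start@4 write@6
I2 add r3: issue@3 deps=(None,1) exec_start@6 write@7
I3 mul r1: issue@4 deps=(2,0) exec_start@7 write@8
I4 add r1: issue@5 deps=(3,None) exec_start@8 write@10
I5 mul r1: issue@6 deps=(0,None) exec_start@6 write@8
I6 add r1: issue@7 deps=(2,5) exec_start@8 write@11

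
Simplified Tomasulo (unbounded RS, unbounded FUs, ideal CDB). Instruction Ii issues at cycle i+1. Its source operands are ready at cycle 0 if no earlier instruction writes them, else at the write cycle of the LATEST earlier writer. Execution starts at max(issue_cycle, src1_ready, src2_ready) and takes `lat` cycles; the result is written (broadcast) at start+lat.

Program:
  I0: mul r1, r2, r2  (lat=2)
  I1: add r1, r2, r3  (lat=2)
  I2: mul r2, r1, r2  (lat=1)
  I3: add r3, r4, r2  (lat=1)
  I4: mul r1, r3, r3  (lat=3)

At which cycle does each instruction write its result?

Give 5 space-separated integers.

I0 mul r1: issue@1 deps=(None,None) exec_start@1 write@3
I1 add r1: issue@2 deps=(None,None) exec_start@2 write@4
I2 mul r2: issue@3 deps=(1,None) exec_start@4 write@5
I3 add r3: issue@4 deps=(None,2) exec_start@5 write@6
I4 mul r1: issue@5 deps=(3,3) exec_start@6 write@9

Answer: 3 4 5 6 9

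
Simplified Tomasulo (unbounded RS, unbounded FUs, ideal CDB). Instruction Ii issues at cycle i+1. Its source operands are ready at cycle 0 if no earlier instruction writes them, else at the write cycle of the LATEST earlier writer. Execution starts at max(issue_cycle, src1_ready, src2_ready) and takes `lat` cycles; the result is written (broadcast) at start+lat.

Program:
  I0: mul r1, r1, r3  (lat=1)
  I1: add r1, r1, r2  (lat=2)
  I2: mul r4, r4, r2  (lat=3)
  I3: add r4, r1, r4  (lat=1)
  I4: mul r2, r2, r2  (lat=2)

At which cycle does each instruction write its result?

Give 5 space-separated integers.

I0 mul r1: issue@1 deps=(None,None) exec_start@1 write@2
I1 add r1: issue@2 deps=(0,None) exec_start@2 write@4
I2 mul r4: issue@3 deps=(None,None) exec_start@3 write@6
I3 add r4: issue@4 deps=(1,2) exec_start@6 write@7
I4 mul r2: issue@5 deps=(None,None) exec_start@5 write@7

Answer: 2 4 6 7 7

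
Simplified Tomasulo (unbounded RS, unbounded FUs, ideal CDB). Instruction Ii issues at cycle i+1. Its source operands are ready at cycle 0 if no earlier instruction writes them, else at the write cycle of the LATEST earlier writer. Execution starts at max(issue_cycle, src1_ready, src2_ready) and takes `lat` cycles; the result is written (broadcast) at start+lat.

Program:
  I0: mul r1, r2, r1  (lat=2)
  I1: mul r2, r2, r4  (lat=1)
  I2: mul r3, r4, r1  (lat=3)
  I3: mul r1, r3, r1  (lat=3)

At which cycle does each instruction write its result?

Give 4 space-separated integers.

I0 mul r1: issue@1 deps=(None,None) exec_start@1 write@3
I1 mul r2: issue@2 deps=(None,None) exec_start@2 write@3
I2 mul r3: issue@3 deps=(None,0) exec_start@3 write@6
I3 mul r1: issue@4 deps=(2,0) exec_start@6 write@9

Answer: 3 3 6 9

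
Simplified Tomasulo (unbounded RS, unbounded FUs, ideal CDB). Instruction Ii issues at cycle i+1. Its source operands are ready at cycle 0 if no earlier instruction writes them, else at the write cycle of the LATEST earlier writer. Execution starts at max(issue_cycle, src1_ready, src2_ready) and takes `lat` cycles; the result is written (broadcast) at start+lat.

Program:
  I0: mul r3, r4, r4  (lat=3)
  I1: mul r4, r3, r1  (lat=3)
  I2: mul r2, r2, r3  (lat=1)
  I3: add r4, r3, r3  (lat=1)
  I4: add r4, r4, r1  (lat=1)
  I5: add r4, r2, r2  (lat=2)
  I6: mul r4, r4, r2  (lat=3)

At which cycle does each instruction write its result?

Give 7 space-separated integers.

I0 mul r3: issue@1 deps=(None,None) exec_start@1 write@4
I1 mul r4: issue@2 deps=(0,None) exec_start@4 write@7
I2 mul r2: issue@3 deps=(None,0) exec_start@4 write@5
I3 add r4: issue@4 deps=(0,0) exec_start@4 write@5
I4 add r4: issue@5 deps=(3,None) exec_start@5 write@6
I5 add r4: issue@6 deps=(2,2) exec_start@6 write@8
I6 mul r4: issue@7 deps=(5,2) exec_start@8 write@11

Answer: 4 7 5 5 6 8 11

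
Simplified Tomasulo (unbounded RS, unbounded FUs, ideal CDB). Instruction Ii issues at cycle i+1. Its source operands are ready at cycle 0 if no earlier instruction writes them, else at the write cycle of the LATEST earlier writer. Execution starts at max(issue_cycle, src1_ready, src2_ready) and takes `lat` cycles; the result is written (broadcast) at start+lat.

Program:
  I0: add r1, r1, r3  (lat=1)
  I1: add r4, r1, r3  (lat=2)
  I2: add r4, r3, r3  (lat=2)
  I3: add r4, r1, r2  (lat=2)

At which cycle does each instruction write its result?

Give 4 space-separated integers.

Answer: 2 4 5 6

Derivation:
I0 add r1: issue@1 deps=(None,None) exec_start@1 write@2
I1 add r4: issue@2 deps=(0,None) exec_start@2 write@4
I2 add r4: issue@3 deps=(None,None) exec_start@3 write@5
I3 add r4: issue@4 deps=(0,None) exec_start@4 write@6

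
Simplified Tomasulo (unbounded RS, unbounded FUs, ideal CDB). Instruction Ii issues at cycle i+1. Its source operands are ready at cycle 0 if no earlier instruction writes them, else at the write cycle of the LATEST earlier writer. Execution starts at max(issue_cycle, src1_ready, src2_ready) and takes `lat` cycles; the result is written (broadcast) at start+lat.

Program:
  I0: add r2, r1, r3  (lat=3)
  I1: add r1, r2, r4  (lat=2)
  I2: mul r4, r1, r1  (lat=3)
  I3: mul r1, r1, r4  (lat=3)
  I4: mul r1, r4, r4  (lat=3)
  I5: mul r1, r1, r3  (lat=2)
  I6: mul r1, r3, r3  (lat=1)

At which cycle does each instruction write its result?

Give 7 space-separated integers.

I0 add r2: issue@1 deps=(None,None) exec_start@1 write@4
I1 add r1: issue@2 deps=(0,None) exec_start@4 write@6
I2 mul r4: issue@3 deps=(1,1) exec_start@6 write@9
I3 mul r1: issue@4 deps=(1,2) exec_start@9 write@12
I4 mul r1: issue@5 deps=(2,2) exec_start@9 write@12
I5 mul r1: issue@6 deps=(4,None) exec_start@12 write@14
I6 mul r1: issue@7 deps=(None,None) exec_start@7 write@8

Answer: 4 6 9 12 12 14 8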